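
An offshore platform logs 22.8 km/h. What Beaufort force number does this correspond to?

Beaufort force 4

22.8 km/h = 6.3 m/s, which is Beaufort 4 (moderate breeze, 5.5–7.9 m/s).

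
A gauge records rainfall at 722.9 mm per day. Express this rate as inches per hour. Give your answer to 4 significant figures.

722.9 mm/day × 0.0393701 in/mm × 0.0416667 day/hour = 1.186 in/hour.

1.186 in/hour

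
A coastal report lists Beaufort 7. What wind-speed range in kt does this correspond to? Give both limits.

28 to 33 kt

Beaufort 7 (near gale) spans 28–33 knots.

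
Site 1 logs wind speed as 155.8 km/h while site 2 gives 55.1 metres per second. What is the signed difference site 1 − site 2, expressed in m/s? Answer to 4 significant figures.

-11.82 m/s

site 1: 155.8 km/h = 43.2778 m/s.
Difference: 43.2778 − 55.1000 = -11.82 m/s.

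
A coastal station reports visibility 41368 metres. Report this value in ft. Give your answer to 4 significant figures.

1 m = 3.28084 ft, so 41368 × 3.28084 = 135700 ft.

135700 ft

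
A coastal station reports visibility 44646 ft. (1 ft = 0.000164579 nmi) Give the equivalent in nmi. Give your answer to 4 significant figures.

7.348 nmi

1 ft = 0.000164579 nmi, so 44646 × 0.000164579 = 7.348 nmi.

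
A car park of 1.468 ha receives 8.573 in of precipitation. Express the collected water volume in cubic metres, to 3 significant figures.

Depth: 8.573 in × 25.4 = 217.7542 mm.
Area: 1.468 ha = 14680 m².
1 mm over 1 m² is 1 L, so volume = 217.7542 × 14680 = 3196631.7 L = 3200 m³.

3200 cubic metres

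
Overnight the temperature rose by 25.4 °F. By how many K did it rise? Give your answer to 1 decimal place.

14.1 K

For a temperature change the 32° offset cancels: ΔK = 25.4 × 0.5556 = 14.1 K.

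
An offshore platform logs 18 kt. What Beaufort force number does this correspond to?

18 kt lies in the Beaufort 5 band (fresh breeze, 17–21 kt).

Beaufort force 5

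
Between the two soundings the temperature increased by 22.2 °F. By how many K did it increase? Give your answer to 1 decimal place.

A change of 1 °C equals a change of 1.8 °F: ΔK = 22.2 × 0.5556 = 12.3 K.

12.3 K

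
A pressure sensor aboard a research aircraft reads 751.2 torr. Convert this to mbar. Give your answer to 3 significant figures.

1000 mb

1 mmHg = 1.33322 mb, so 751.2 × 1.33322 = 1000 mb.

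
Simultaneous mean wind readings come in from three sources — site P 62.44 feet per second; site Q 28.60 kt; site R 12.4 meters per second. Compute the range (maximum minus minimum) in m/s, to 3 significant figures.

6.63 m/s

site P: 62.44 ft/s = 19.0317 m/s.
site Q: 28.60 kt = 14.7131 m/s.
Spread: 19.0317 − 12.4000 = 6.63 m/s.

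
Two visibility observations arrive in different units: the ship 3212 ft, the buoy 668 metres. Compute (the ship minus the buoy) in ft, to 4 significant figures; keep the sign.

1020 ft

the buoy: 668 m = 2191.60 ft.
Difference: 3212.00 − 2191.60 = 1020 ft.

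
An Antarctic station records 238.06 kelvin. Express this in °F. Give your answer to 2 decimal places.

First to °C: -35.09 °C.
Then to °F: -31.16 °F.

-31.16 °F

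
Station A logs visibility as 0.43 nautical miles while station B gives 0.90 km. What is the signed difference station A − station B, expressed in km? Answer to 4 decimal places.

-0.1036 km

station A: 0.43 nmi = 0.796360 km.
Difference: 0.796360 − 0.900000 = -0.1036 km.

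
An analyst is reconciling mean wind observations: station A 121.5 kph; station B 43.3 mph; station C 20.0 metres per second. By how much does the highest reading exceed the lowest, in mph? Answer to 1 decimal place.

station A: 121.5 km/h = 75.497 mph.
station C: 20.0 m/s = 44.739 mph.
Spread: 75.497 − 43.300 = 32.2 mph.

32.2 mph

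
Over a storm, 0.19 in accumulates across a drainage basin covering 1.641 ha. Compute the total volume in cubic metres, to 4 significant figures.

Depth: 0.19 in × 25.4 = 4.826 mm.
Area: 1.641 ha = 16410 m².
1 mm over 1 m² is 1 L, so volume = 4.826 × 16410 = 79194.66 L = 79.19 m³.

79.19 cubic metres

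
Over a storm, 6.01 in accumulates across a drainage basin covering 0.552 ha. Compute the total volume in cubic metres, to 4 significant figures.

Depth: 6.01 in × 25.4 = 152.654 mm.
Area: 0.552 ha = 5520 m².
1 mm over 1 m² is 1 L, so volume = 152.654 × 5520 = 842650.08 L = 842.7 m³.

842.7 cubic metres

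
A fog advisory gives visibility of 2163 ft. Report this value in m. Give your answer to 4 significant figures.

1 ft = 0.3048 m, so 2163 × 0.3048 = 659.3 m.

659.3 m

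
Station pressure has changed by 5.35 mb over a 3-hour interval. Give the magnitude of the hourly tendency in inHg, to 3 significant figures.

5.35 mb / 3 h × 0.02953 inHg/mb = 0.0527 inHg/h.

0.0527 inHg per hour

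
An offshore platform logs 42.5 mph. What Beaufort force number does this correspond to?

42.5 mph = 19.0 m/s, which is Beaufort 8 (gale, 17.2–20.7 m/s).

Beaufort force 8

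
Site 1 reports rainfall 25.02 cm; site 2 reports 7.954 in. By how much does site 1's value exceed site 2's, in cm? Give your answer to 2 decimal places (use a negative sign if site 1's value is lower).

site 2: 7.954 in = 20.2032 cm.
Difference: 25.0200 − 20.2032 = 4.82 cm.

4.82 cm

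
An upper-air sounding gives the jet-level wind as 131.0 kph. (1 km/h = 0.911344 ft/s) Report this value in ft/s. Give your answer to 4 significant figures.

1 km/h = 0.911344 ft/s, so 131.0 × 0.911344 = 119.4 ft/s.

119.4 ft/s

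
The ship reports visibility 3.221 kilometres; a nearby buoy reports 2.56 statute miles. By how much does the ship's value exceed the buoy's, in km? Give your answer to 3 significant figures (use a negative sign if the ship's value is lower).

-0.899 km

the buoy: 2.56 SM = 4.11992 km.
Difference: 3.22100 − 4.11992 = -0.899 km.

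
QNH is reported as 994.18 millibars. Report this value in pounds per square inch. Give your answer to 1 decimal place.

14.4 psi

1 mb = 0.0145038 psi, so 994.18 × 0.0145038 = 14.4 psi.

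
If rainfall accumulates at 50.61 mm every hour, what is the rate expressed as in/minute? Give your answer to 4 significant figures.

50.61 mm/hour × 0.0393701 in/mm × 0.0166667 hour/minute = 0.03321 in/minute.

0.03321 in/minute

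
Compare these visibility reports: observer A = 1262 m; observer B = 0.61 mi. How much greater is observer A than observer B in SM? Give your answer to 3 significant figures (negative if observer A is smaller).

observer A: 1262 m = 0.78417 SM.
Difference: 0.78417 − 0.61000 = 0.174 SM.

0.174 SM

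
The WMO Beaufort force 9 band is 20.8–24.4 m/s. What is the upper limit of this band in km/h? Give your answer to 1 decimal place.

87.8 km/h

20.8–24.4 m/s × 3.6 = 74.9–87.8 km/h.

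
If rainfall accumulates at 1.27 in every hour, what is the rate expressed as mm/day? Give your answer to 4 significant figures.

774.2 mm/day

1.27 in/hour × 25.4 mm/in × 24 hour/day = 774.2 mm/day.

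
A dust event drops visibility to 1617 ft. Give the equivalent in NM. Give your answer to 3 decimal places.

0.266 nmi

1 ft = 0.000164579 nmi, so 1617 × 0.000164579 = 0.266 nmi.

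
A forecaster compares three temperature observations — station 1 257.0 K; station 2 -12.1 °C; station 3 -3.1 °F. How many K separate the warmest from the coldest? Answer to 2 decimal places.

7.40 K

station 1: 257.0 K = -16.150 °C.
station 3: -3.1 °F = -19.500 °C.
Spread: (-12.100) − (-19.500) = 7.400 °C.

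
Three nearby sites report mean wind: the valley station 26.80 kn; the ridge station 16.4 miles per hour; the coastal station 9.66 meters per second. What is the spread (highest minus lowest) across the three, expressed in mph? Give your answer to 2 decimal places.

the valley station: 26.80 kt = 30.8409 mph.
the coastal station: 9.66 m/s = 21.6088 mph.
Spread: 30.8409 − 16.4000 = 14.44 mph.

14.44 mph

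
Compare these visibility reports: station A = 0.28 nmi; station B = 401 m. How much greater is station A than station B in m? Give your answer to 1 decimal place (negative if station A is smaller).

station A: 0.28 nmi = 518.560 m.
Difference: 518.560 − 401.000 = 117.6 m.

117.6 m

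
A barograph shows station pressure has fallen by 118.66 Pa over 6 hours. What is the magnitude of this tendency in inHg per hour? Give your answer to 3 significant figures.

0.00584 inHg per hour

118.66 Pa / 6 h × 0.0002953 inHg/Pa = 0.00584 inHg/h.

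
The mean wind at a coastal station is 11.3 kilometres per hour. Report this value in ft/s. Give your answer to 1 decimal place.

1 km/h = 0.911344 ft/s, so 11.3 × 0.911344 = 10.3 ft/s.

10.3 ft/s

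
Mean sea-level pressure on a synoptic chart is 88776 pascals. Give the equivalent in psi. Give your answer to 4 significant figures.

12.88 psi

1 Pa = 0.000145038 psi, so 88776 × 0.000145038 = 12.88 psi.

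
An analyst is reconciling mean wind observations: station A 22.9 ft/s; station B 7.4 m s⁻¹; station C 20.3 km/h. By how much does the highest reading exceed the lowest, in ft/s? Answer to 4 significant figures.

station B: 7.4 m/s = 24.27822 ft/s.
station C: 20.3 km/h = 18.50029 ft/s.
Spread: 24.27822 − 18.50029 = 5.778 ft/s.

5.778 ft/s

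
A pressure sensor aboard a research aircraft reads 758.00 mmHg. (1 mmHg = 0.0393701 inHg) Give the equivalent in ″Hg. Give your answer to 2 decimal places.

29.84 inHg

1 mmHg = 0.0393701 inHg, so 758.00 × 0.0393701 = 29.84 inHg.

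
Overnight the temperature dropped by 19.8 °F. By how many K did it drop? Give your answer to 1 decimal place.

A change of 1 °C equals a change of 1.8 °F: ΔK = 19.8 × 0.5556 = 11.0 K.

11.0 K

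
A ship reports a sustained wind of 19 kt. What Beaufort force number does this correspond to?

Beaufort force 5

19 kt lies in the Beaufort 5 band (fresh breeze, 17–21 kt).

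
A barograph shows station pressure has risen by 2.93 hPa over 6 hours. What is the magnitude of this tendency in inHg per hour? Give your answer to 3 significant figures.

0.0144 inHg per hour

2.93 hPa / 6 h × 0.02953 inHg/hPa = 0.0144 inHg/h.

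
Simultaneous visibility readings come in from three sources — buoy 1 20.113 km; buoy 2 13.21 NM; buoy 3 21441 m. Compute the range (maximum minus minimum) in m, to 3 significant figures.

buoy 1: 20.113 km = 20113.00 m.
buoy 2: 13.21 nmi = 24464.92 m.
Spread: 24464.92 − 20113.00 = 4350 m.

4350 m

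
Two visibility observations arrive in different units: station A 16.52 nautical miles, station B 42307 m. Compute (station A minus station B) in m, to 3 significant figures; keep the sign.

station A: 16.52 nmi = 30595.04 m.
Difference: 30595.04 − 42307.00 = -11700 m.

-11700 m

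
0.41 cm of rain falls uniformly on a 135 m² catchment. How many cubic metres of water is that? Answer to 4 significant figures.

Depth: 0.41 cm × 10 = 4.1 mm.
1 mm over 1 m² is 1 L, so volume = 4.1 × 135 = 553.5 L = 0.5535 m³.

0.5535 cubic metres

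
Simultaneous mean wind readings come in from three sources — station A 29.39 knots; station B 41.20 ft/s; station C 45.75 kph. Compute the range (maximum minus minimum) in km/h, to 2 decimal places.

station A: 29.39 kt = 54.4303 km/h.
station B: 41.20 ft/s = 45.2079 km/h.
Spread: 54.4303 − 45.2079 = 9.22 km/h.

9.22 km/h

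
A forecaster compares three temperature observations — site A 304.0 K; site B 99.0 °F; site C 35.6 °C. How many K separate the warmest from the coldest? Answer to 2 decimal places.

site A: 304.0 K = 30.850 °C.
site B: 99.0 °F = 37.222 °C.
Spread: 37.222 − 30.850 = 6.372 °C.

6.37 K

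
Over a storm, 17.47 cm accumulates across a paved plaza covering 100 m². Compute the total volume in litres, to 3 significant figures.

Depth: 17.47 cm × 10 = 174.7 mm.
1 mm over 1 m² is 1 L, so volume = 174.7 × 100 = 17470 L ≈ 17500 L.

17500 litres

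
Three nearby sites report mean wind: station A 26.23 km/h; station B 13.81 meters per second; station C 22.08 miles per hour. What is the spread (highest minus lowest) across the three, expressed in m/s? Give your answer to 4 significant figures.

station A: 26.23 km/h = 7.28611 m/s.
station C: 22.08 mph = 9.87064 m/s.
Spread: 13.81000 − 7.28611 = 6.524 m/s.

6.524 m/s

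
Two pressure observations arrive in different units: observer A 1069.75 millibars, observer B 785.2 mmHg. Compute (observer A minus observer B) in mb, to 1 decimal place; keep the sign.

22.9 mb

observer B: 785.2 mmHg = 1046.847 mb.
Difference: 1069.750 − 1046.847 = 22.9 mb.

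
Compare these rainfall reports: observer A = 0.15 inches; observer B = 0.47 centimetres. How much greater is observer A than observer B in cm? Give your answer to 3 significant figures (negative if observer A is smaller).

-0.0890 cm

observer A: 0.15 in = 0.381000 cm.
Difference: 0.381000 − 0.470000 = -0.0890 cm.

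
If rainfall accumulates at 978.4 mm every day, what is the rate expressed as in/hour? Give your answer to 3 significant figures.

1.60 in/hour

978.4 mm/day × 0.0393701 in/mm × 0.0416667 day/hour = 1.60 in/hour.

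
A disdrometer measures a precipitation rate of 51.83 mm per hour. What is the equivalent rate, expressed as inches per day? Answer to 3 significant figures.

51.83 mm/hour × 0.0393701 in/mm × 24 hour/day = 49.0 in/day.

49.0 in/day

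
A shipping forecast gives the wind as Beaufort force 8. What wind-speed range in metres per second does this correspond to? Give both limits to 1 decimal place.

Beaufort 8 (gale) spans 17.2–20.7 m/s.

17.2 to 20.7 m/s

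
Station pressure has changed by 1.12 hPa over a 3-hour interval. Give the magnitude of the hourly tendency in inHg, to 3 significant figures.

0.0110 inHg per hour

1.12 hPa / 3 h × 0.02953 inHg/hPa = 0.0110 inHg/h.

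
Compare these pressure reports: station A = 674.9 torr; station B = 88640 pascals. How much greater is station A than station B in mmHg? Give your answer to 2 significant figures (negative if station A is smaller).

10 mmHg

station B: 88640 Pa = 664.85 mmHg.
Difference: 674.90 − 664.85 = 10 mmHg.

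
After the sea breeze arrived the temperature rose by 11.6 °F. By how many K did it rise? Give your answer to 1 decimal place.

A change of 1 °C equals a change of 1.8 °F: ΔK = 11.6 × 0.5556 = 6.4 K.

6.4 K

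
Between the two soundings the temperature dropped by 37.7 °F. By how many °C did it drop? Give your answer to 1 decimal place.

For a temperature change the 32° offset cancels: Δ°C = 37.7 × 0.5556 = 20.9 °C.

20.9 °C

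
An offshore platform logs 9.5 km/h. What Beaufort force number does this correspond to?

Beaufort force 2

9.5 km/h = 2.6 m/s, which is Beaufort 2 (light breeze, 1.6–3.3 m/s).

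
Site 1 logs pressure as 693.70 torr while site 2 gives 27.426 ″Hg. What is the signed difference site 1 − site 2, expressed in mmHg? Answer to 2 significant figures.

site 2: 27.426 inHg = 696.620 mmHg.
Difference: 693.700 − 696.620 = -2.9 mmHg.

-2.9 mmHg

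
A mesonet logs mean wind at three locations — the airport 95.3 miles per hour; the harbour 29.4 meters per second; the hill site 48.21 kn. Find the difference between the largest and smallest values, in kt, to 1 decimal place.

34.6 kt

the airport: 95.3 mph = 82.813 kt.
the harbour: 29.4 m/s = 57.149 kt.
Spread: 82.813 − 48.210 = 34.6 kt.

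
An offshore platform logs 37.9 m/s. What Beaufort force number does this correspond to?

37.9 m/s lies in the Beaufort 12 band (hurricane force, ≥32.7 m/s).

Beaufort force 12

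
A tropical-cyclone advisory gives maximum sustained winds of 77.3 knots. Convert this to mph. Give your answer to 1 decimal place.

1 kt = 1.15078 mph, so 77.3 × 1.15078 = 89.0 mph.

89.0 mph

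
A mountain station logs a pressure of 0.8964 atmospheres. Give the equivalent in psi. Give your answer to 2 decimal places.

13.17 psi

1 atm = 14.6959 psi, so 0.8964 × 14.6959 = 13.17 psi.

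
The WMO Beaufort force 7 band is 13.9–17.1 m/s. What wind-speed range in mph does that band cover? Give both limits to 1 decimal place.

31.1 to 38.3 mph

13.9–17.1 m/s × 2.237 = 31.1–38.3 mph.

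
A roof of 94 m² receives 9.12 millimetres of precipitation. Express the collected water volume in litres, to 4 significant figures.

857.3 litres

1 mm over 1 m² is 1 L, so volume = 9.12 × 94 = 857.28 L ≈ 857.3 L.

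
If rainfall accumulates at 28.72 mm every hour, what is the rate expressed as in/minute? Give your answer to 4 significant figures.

0.01885 in/minute

28.72 mm/hour × 0.0393701 in/mm × 0.0166667 hour/minute = 0.01885 in/minute.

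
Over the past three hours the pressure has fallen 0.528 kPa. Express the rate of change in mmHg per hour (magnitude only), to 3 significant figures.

0.528 kPa / 3 h × 7.50062 mmHg/kPa = 1.32 mmHg/h.

1.32 mmHg per hour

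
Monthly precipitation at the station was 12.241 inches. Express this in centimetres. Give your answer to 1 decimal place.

1 in = 2.54 cm, so 12.241 × 2.54 = 31.1 cm.

31.1 cm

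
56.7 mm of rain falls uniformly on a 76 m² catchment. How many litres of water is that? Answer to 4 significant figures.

4309 litres

1 mm over 1 m² is 1 L, so volume = 56.7 × 76 = 4309.2 L ≈ 4309 L.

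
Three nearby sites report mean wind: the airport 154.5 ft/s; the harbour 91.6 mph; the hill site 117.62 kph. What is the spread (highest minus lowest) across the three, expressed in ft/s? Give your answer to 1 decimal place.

the harbour: 91.6 mph = 134.347 ft/s.
the hill site: 117.62 km/h = 107.192 ft/s.
Spread: 154.500 − 107.192 = 47.3 ft/s.

47.3 ft/s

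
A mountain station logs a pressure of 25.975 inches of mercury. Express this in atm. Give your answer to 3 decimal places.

1 inHg = 0.0334211 atm, so 25.975 × 0.0334211 = 0.868 atm.

0.868 atm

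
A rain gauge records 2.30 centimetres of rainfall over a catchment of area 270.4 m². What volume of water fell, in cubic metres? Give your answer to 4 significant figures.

6.219 cubic metres

Depth: 2.30 cm × 10 = 23 mm.
1 mm over 1 m² is 1 L, so volume = 23 × 270.4 = 6219.2 L = 6.219 m³.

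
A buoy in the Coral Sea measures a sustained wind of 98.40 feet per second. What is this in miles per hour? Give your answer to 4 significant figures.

67.09 mph

1 ft/s = 0.681818 mph, so 98.40 × 0.681818 = 67.09 mph.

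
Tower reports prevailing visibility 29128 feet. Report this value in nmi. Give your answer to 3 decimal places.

1 ft = 0.000164579 nmi, so 29128 × 0.000164579 = 4.794 nmi.

4.794 nmi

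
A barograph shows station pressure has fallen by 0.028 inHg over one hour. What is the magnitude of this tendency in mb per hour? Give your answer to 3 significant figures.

0.948 mb per hour

0.028 inHg / 1 h × 33.8639 mb/inHg = 0.948 mb/h.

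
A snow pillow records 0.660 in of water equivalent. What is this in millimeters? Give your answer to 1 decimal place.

16.8 mm

1 in = 25.4 mm, so 0.660 × 25.4 = 16.8 mm.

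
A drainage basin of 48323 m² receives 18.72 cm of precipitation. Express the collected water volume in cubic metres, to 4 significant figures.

9046 cubic metres

Depth: 18.72 cm × 10 = 187.2 mm.
1 mm over 1 m² is 1 L, so volume = 187.2 × 48323 = 9046065.6 L = 9046 m³.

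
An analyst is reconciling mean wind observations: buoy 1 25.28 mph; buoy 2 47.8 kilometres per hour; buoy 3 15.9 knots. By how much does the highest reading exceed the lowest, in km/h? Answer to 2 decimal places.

buoy 1: 25.28 mph = 40.6842 km/h.
buoy 3: 15.9 kt = 29.4468 km/h.
Spread: 47.8000 − 29.4468 = 18.35 km/h.

18.35 km/h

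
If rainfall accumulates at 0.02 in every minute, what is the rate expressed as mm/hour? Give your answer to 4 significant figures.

30.48 mm/hour

0.02 in/minute × 25.4 mm/in × 60 minute/hour = 30.48 mm/hour.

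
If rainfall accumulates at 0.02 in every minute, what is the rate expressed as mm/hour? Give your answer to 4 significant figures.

30.48 mm/hour

0.02 in/minute × 25.4 mm/in × 60 minute/hour = 30.48 mm/hour.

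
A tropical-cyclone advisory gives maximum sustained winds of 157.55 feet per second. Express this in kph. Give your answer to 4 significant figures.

172.9 km/h

1 ft/s = 1.09728 km/h, so 157.55 × 1.09728 = 172.9 km/h.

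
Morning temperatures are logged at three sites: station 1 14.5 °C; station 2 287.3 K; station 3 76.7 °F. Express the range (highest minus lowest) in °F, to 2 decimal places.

station 2: 287.3 K = 14.150 °C.
station 3: 76.7 °F = 24.833 °C.
Spread: 24.833 − 14.150 = 10.683 °C = 19.23 °F.

19.23 °F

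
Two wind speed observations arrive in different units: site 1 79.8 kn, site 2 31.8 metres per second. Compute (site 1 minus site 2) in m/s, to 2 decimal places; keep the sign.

9.25 m/s

site 1: 79.8 kt = 41.0527 m/s.
Difference: 41.0527 − 31.8000 = 9.25 m/s.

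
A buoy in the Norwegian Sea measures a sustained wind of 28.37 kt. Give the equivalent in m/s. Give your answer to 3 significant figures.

1 kt = 0.514444 m/s, so 28.37 × 0.514444 = 14.6 m/s.

14.6 m/s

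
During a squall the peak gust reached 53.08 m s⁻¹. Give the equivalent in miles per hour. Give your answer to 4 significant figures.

118.7 mph

1 m/s = 2.23694 mph, so 53.08 × 2.23694 = 118.7 mph.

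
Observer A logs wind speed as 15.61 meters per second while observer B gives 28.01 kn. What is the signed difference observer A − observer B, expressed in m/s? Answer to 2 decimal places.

observer B: 28.01 kt = 14.4096 m/s.
Difference: 15.6100 − 14.4096 = 1.20 m/s.

1.20 m/s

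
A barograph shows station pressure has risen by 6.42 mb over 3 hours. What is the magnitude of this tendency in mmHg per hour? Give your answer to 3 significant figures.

6.42 mb / 3 h × 0.750062 mmHg/mb = 1.61 mmHg/h.

1.61 mmHg per hour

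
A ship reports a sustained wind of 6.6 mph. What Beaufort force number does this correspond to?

6.6 mph = 3.0 m/s, which is Beaufort 2 (light breeze, 1.6–3.3 m/s).

Beaufort force 2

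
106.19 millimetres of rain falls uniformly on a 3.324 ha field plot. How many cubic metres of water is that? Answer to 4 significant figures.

3530 cubic metres

Area: 3.324 ha = 33240 m².
1 mm over 1 m² is 1 L, so volume = 106.19 × 33240 = 3529755.6 L = 3530 m³.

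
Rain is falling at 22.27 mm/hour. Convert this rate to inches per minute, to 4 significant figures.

0.01461 in/minute

22.27 mm/hour × 0.0393701 in/mm × 0.0166667 hour/minute = 0.01461 in/minute.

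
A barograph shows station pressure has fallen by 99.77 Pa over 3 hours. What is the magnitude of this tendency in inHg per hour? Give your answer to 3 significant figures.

0.00982 inHg per hour

99.77 Pa / 3 h × 0.0002953 inHg/Pa = 0.00982 inHg/h.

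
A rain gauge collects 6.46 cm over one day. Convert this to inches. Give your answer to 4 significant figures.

2.543 in

1 cm = 0.393701 in, so 6.46 × 0.393701 = 2.543 in.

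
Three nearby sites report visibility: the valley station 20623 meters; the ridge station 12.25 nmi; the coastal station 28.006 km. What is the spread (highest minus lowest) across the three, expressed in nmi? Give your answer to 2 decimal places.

the valley station: 20623 m = 11.1355 nmi.
the coastal station: 28.006 km = 15.1220 nmi.
Spread: 15.1220 − 11.1355 = 3.99 nmi.

3.99 nmi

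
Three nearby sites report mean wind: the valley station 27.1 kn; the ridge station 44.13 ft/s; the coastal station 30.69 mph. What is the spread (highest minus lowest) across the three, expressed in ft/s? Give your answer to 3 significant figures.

the valley station: 27.1 kt = 45.7396 ft/s.
the coastal station: 30.69 mph = 45.0120 ft/s.
Spread: 45.7396 − 44.1300 = 1.61 ft/s.

1.61 ft/s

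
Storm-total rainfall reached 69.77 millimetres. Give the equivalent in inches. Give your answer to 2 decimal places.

2.75 in

1 mm = 0.0393701 in, so 69.77 × 0.0393701 = 2.75 in.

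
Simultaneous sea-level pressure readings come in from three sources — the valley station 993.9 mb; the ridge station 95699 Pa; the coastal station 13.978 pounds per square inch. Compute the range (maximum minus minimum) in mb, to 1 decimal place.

36.9 mb

the ridge station: 95699 Pa = 956.990 mb.
the coastal station: 13.978 psi = 963.749 mb.
Spread: 993.900 − 956.990 = 36.9 mb.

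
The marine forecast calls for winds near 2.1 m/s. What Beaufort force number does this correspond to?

2.1 m/s lies in the Beaufort 2 band (light breeze, 1.6–3.3 m/s).

Beaufort force 2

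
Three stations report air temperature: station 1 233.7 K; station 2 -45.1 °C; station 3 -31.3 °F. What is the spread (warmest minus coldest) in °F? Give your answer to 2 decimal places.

17.88 °F

station 1: 233.7 K = -39.450 °C.
station 3: -31.3 °F = -35.167 °C.
Spread: (-35.167) − (-45.100) = 9.933 °C = 17.88 °F.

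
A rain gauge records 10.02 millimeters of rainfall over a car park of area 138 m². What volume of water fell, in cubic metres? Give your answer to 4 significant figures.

1 mm over 1 m² is 1 L, so volume = 10.02 × 138 = 1382.76 L = 1.383 m³.

1.383 cubic metres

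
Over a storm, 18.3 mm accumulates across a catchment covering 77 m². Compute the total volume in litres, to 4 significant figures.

1 mm over 1 m² is 1 L, so volume = 18.3 × 77 = 1409.1 L ≈ 1409 L.

1409 litres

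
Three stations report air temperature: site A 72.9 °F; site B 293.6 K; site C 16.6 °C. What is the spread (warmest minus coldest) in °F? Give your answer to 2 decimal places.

11.02 °F

site A: 72.9 °F = 22.722 °C.
site B: 293.6 K = 20.450 °C.
Spread: 22.722 − 16.600 = 6.122 °C = 11.02 °F.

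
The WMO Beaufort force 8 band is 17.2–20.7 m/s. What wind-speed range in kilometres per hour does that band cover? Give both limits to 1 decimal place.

61.9 to 74.5 km/h

17.2–20.7 m/s × 3.6 = 61.9–74.5 km/h.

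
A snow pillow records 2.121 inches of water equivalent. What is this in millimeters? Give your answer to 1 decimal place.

1 in = 25.4 mm, so 2.121 × 25.4 = 53.9 mm.

53.9 mm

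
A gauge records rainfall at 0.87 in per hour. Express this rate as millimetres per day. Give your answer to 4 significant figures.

0.87 in/hour × 25.4 mm/in × 24 hour/day = 530.4 mm/day.

530.4 mm/day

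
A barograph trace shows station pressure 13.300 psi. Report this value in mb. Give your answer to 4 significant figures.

917.0 mb

1 psi = 68.9476 mb, so 13.300 × 68.9476 = 917.0 mb.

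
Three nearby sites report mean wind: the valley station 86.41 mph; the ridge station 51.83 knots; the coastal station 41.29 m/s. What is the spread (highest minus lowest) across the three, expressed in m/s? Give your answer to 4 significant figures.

14.63 m/s

the valley station: 86.41 mph = 38.6287 m/s.
the ridge station: 51.83 kt = 26.6637 m/s.
Spread: 41.2900 − 26.6637 = 14.63 m/s.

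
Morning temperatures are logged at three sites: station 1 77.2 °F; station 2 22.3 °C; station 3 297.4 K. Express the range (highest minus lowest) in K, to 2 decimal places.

station 1: 77.2 °F = 25.111 °C.
station 3: 297.4 K = 24.250 °C.
Spread: 25.111 − 22.300 = 2.811 °C.

2.81 K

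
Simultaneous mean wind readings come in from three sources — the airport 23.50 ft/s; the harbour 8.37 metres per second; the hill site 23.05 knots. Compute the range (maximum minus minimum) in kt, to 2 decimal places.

the airport: 23.50 ft/s = 13.9234 kt.
the harbour: 8.37 m/s = 16.2700 kt.
Spread: 23.0500 − 13.9234 = 9.13 kt.

9.13 kt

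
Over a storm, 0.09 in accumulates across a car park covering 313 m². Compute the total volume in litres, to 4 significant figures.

715.5 litres

Depth: 0.09 in × 25.4 = 2.286 mm.
1 mm over 1 m² is 1 L, so volume = 2.286 × 313 = 715.518 L ≈ 715.5 L.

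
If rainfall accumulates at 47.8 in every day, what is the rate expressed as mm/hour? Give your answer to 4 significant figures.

50.59 mm/hour

47.8 in/day × 25.4 mm/in × 0.0416667 day/hour = 50.59 mm/hour.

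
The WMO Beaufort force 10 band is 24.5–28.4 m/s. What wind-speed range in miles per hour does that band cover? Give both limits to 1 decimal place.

24.5–28.4 m/s × 2.237 = 54.8–63.5 mph.

54.8 to 63.5 mph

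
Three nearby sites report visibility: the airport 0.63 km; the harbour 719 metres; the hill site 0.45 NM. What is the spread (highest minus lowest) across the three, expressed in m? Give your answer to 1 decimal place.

203.4 m

the airport: 0.63 km = 630.000 m.
the hill site: 0.45 nmi = 833.400 m.
Spread: 833.400 − 630.000 = 203.4 m.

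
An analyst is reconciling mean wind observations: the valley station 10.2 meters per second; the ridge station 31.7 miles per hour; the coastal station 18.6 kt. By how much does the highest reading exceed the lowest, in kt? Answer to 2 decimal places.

the valley station: 10.2 m/s = 19.8272 kt.
the ridge station: 31.7 mph = 27.5465 kt.
Spread: 27.5465 − 18.6000 = 8.95 kt.

8.95 kt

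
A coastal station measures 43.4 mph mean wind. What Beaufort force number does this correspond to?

Beaufort force 8

43.4 mph = 19.4 m/s, which is Beaufort 8 (gale, 17.2–20.7 m/s).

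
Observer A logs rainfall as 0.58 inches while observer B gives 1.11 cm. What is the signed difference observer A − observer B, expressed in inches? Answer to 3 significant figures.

0.143 in

observer B: 1.11 cm = 0.43701 in.
Difference: 0.58000 − 0.43701 = 0.143 in.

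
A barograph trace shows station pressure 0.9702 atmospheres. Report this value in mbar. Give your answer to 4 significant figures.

983.1 mb

1 atm = 1013.25 mb, so 0.9702 × 1013.25 = 983.1 mb.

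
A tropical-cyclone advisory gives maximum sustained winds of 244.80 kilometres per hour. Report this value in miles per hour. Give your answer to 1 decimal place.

152.1 mph

1 km/h = 0.621371 mph, so 244.80 × 0.621371 = 152.1 mph.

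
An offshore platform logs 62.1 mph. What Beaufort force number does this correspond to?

62.1 mph = 27.8 m/s, which is Beaufort 10 (storm, 24.5–28.4 m/s).

Beaufort force 10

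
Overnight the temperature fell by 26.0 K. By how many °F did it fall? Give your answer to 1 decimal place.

A change of 1 °C equals a change of 1.8 °F: Δ°F = 26.0 × 1.8 = 46.8 °F.

46.8 °F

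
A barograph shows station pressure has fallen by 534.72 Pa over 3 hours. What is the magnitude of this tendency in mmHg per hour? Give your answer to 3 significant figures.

1.34 mmHg per hour

534.72 Pa / 3 h × 0.00750062 mmHg/Pa = 1.34 mmHg/h.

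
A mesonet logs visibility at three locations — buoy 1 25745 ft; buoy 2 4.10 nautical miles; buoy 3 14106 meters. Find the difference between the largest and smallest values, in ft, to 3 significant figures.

buoy 2: 4.10 nmi = 24912.07 ft.
buoy 3: 14106 m = 46279.53 ft.
Spread: 46279.53 − 24912.07 = 21400 ft.

21400 ft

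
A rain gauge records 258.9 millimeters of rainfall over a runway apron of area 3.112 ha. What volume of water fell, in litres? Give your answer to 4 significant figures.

Area: 3.112 ha = 31120 m².
1 mm over 1 m² is 1 L, so volume = 258.9 × 31120 = 8056968 L ≈ 8057000 L.

8057000 litres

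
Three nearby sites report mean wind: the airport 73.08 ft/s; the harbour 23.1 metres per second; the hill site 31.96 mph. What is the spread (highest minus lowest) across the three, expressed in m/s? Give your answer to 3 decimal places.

8.813 m/s

the airport: 73.08 ft/s = 22.27478 m/s.
the hill site: 31.96 mph = 14.28740 m/s.
Spread: 23.10000 − 14.28740 = 8.813 m/s.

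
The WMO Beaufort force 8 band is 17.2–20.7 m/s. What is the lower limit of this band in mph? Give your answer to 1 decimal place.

17.2–20.7 m/s × 2.237 = 38.5–46.3 mph.

38.5 mph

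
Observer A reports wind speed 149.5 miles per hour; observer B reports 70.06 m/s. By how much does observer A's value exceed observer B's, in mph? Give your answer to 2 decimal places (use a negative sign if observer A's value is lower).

observer B: 70.06 m/s = 156.7198 mph.
Difference: 149.5000 − 156.7198 = -7.22 mph.

-7.22 mph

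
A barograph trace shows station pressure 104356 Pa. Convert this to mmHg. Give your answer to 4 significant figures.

782.7 mmHg

1 Pa = 0.00750062 mmHg, so 104356 × 0.00750062 = 782.7 mmHg.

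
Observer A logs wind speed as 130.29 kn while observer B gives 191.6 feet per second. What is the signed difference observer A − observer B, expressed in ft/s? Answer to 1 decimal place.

observer A: 130.29 kt = 219.905 ft/s.
Difference: 219.905 − 191.600 = 28.3 ft/s.

28.3 ft/s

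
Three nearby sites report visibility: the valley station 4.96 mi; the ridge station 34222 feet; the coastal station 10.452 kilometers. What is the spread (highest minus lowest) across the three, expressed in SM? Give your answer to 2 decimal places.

1.53 SM

the ridge station: 34222 ft = 6.4814 SM.
the coastal station: 10.452 km = 6.4946 SM.
Spread: 6.4946 − 4.9600 = 1.53 SM.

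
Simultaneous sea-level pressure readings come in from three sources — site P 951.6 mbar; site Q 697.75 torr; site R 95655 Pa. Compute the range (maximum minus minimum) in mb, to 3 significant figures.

site Q: 697.75 mmHg = 930.257 mb.
site R: 95655 Pa = 956.550 mb.
Spread: 956.550 − 930.257 = 26.3 mb.

26.3 mb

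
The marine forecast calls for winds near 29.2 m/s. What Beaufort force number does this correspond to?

Beaufort force 11

29.2 m/s lies in the Beaufort 11 band (violent storm, 28.5–32.6 m/s).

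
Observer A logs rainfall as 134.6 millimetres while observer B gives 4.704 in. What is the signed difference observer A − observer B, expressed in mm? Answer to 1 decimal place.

observer B: 4.704 in = 119.482 mm.
Difference: 134.600 − 119.482 = 15.1 mm.

15.1 mm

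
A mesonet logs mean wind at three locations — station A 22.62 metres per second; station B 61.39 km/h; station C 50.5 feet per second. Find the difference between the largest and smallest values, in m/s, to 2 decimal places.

station B: 61.39 km/h = 17.0528 m/s.
station C: 50.5 ft/s = 15.3924 m/s.
Spread: 22.6200 − 15.3924 = 7.23 m/s.

7.23 m/s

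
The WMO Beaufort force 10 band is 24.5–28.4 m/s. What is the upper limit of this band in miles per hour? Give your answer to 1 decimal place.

24.5–28.4 m/s × 2.237 = 54.8–63.5 mph.

63.5 mph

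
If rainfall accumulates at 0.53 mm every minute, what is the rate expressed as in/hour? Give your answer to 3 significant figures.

1.25 in/hour

0.53 mm/minute × 0.0393701 in/mm × 60 minute/hour = 1.25 in/hour.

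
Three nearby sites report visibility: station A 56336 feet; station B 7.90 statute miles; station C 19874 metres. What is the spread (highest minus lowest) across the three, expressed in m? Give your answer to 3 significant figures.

7160 m

station A: 56336 ft = 17171.21 m.
station B: 7.90 SM = 12713.82 m.
Spread: 19874.00 − 12713.82 = 7160 m.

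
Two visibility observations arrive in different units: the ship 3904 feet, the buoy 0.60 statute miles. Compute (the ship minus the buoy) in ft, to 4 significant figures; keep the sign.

736.0 ft

the buoy: 0.60 SM = 3168.000 ft.
Difference: 3904.000 − 3168.000 = 736.0 ft.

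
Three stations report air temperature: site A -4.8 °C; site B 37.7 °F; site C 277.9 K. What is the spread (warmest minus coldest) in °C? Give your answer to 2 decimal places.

site B: 37.7 °F = 3.167 °C.
site C: 277.9 K = 4.750 °C.
Spread: 4.750 − (-4.800) = 9.550 °C.

9.55 °C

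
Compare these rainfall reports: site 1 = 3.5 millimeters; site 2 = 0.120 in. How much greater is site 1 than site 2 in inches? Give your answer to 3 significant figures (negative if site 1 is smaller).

site 1: 3.5 mm = 0.137795 in.
Difference: 0.137795 − 0.120000 = 0.0178 in.

0.0178 in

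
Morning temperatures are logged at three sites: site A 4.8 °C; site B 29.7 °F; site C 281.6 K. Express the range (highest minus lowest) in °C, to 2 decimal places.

9.73 °C

site B: 29.7 °F = -1.278 °C.
site C: 281.6 K = 8.450 °C.
Spread: 8.450 − (-1.278) = 9.728 °C.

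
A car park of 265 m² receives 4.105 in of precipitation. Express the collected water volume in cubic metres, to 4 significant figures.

27.63 cubic metres

Depth: 4.105 in × 25.4 = 104.267 mm.
1 mm over 1 m² is 1 L, so volume = 104.267 × 265 = 27630.755 L = 27.63 m³.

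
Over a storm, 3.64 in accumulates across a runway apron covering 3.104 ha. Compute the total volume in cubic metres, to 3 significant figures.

Depth: 3.64 in × 25.4 = 92.456 mm.
Area: 3.104 ha = 31040 m².
1 mm over 1 m² is 1 L, so volume = 92.456 × 31040 = 2869834.2 L = 2870 m³.

2870 cubic metres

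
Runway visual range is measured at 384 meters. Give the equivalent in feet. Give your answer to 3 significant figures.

1260 ft

1 m = 3.28084 ft, so 384 × 3.28084 = 1260 ft.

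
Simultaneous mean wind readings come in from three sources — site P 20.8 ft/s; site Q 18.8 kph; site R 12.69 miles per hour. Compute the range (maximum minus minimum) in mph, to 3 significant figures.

2.50 mph

site P: 20.8 ft/s = 14.1818 mph.
site Q: 18.8 km/h = 11.6818 mph.
Spread: 14.1818 − 11.6818 = 2.50 mph.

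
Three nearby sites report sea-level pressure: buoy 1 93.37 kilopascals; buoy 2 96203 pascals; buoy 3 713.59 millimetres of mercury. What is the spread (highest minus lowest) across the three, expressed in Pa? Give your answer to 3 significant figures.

buoy 1: 93.37 kPa = 93370.00 Pa.
buoy 3: 713.59 mmHg = 95137.52 Pa.
Spread: 96203.00 − 93370.00 = 2830 Pa.

2830 Pa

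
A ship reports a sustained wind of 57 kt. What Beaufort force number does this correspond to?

Beaufort force 11

57 kt lies in the Beaufort 11 band (violent storm, 56–63 kt).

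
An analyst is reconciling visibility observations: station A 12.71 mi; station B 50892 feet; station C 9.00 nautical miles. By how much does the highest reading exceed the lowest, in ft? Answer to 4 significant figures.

station A: 12.71 SM = 67108.80 ft.
station C: 9.00 nmi = 54685.04 ft.
Spread: 67108.80 − 50892.00 = 16220 ft.

16220 ft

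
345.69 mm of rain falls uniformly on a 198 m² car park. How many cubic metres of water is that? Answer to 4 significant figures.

68.45 cubic metres

1 mm over 1 m² is 1 L, so volume = 345.69 × 198 = 68446.62 L = 68.45 m³.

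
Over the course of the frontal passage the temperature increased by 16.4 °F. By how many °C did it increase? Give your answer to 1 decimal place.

For a temperature change the 32° offset cancels: Δ°C = 16.4 × 0.5556 = 9.1 °C.

9.1 °C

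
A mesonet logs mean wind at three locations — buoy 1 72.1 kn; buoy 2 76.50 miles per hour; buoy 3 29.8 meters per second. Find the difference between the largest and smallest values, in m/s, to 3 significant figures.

buoy 1: 72.1 kt = 37.0914 m/s.
buoy 2: 76.50 mph = 34.1986 m/s.
Spread: 37.0914 − 29.8000 = 7.29 m/s.

7.29 m/s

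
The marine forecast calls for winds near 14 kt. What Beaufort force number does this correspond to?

14 kt lies in the Beaufort 4 band (moderate breeze, 11–16 kt).

Beaufort force 4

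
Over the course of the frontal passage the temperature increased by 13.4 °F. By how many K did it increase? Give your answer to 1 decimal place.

Converting a difference, only the 9/5 scale factor applies: ΔK = 13.4 × 0.5556 = 7.4 K.

7.4 K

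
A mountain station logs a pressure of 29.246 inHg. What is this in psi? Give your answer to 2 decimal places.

1 inHg = 0.491154 psi, so 29.246 × 0.491154 = 14.36 psi.

14.36 psi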